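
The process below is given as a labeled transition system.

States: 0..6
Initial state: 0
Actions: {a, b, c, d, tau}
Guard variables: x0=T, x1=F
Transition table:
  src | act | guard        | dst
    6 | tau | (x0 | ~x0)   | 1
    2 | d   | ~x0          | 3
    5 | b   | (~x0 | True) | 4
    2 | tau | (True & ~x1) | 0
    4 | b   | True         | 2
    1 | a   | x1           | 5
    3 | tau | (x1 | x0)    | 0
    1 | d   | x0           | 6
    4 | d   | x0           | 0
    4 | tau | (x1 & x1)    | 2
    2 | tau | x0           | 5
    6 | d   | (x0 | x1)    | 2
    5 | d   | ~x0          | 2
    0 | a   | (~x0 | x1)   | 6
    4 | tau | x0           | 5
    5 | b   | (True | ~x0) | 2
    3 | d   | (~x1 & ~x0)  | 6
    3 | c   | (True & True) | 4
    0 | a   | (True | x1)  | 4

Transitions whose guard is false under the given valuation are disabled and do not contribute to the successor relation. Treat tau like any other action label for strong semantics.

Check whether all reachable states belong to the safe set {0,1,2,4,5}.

Answer: INVARIANT HOLDS

Analysis:
Safe = {0,1,2,4,5}
Reach set: {0,2,4,5}
  0: safe
  2: safe
  4: safe
  5: safe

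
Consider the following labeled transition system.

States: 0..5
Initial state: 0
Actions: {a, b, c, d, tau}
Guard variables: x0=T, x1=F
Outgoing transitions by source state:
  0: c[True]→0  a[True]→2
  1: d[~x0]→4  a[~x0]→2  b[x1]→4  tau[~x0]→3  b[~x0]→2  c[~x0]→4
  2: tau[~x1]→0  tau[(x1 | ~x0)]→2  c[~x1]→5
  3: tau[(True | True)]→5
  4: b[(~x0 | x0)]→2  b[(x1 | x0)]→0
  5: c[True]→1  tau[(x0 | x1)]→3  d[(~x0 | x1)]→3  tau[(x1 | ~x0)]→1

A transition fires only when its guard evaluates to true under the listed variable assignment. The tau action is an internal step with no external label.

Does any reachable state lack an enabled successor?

Answer: DEADLOCK at state 1

Trace:
Reach set: {0,1,2,3,5}
  0: a→2  c→0  [deg 2]
  1: ∅  [deadlock]
  2: c→5  tau→0  [deg 2]
  3: tau→5  [deg 1]
  5: c→1  tau→3  [deg 2]
trace reaching 1: a·c·c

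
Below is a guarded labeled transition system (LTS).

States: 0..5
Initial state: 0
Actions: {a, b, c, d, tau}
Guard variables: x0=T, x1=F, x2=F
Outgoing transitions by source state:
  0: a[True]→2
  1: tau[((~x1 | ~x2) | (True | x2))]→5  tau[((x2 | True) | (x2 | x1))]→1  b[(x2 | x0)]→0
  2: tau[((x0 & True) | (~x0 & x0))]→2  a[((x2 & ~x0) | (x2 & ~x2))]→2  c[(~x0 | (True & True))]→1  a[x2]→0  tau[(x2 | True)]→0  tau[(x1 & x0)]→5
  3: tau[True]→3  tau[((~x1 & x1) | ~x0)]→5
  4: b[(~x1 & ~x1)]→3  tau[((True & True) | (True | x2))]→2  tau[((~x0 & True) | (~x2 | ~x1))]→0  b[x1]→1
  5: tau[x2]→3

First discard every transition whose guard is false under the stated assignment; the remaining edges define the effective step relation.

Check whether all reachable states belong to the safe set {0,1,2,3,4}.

Answer: INVARIANT VIOLATED at state 5

Trace:
Inv-set: {0,1,2,3,4}
Reach set: {0,1,2,5}
  0: ok
  1: ok
  2: ok
  5: outside
counterexample path to 5: a·c·tau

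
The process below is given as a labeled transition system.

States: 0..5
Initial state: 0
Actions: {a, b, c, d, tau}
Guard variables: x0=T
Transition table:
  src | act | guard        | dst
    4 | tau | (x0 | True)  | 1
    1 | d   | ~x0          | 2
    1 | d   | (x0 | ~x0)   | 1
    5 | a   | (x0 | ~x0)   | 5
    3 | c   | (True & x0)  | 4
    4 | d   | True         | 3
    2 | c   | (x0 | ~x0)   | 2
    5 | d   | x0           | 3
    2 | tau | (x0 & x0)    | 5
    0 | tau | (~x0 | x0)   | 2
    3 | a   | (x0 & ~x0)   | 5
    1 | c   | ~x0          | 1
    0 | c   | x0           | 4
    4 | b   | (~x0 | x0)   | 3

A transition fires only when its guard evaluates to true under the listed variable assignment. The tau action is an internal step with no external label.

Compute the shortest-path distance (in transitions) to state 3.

Answer: 2

Analysis:
Layered search for 3:
  Layer 0: {0}
  Layer 1: {2,4}
  Layer 2: {1,3,5}
3 enters at depth 2; path c·b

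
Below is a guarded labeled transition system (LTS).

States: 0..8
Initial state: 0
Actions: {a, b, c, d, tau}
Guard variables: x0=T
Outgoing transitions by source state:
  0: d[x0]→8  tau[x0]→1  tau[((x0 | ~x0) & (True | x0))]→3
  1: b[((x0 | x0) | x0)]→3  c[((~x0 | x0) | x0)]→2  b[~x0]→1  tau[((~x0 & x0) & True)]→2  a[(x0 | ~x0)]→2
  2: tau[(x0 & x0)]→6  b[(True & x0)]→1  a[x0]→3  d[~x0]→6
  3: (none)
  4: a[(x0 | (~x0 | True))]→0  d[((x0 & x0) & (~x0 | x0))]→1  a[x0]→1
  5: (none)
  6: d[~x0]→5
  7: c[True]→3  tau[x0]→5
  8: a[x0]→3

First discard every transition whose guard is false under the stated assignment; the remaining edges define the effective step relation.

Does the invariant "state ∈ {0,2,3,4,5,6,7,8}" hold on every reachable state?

Answer: INVARIANT VIOLATED at state 1

Analysis:
Inv-set: {0,2,3,4,5,6,7,8}
R = {0,1,2,3,6,8}
  0: ✓
  1: ✗ unsafe
  2: ✓
  3: ✓
  6: ✓
  8: ✓
witness against invariant: tau → 1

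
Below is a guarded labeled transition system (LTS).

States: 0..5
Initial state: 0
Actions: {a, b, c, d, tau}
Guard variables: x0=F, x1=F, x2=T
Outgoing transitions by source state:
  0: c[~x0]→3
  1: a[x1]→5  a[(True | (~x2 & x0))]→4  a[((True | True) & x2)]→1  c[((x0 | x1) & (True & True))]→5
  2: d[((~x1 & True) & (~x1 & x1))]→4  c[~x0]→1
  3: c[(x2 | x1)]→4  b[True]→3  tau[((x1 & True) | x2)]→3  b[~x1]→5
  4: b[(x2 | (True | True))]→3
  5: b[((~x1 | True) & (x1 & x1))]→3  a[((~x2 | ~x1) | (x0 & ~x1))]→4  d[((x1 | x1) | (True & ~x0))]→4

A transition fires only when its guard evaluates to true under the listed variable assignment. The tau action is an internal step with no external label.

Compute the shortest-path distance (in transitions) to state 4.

Answer: 2

Trace:
BFS to 4:
  depth 0: {0}
  depth 1: {3}
  depth 2: {4,5}
depth(4)=2, e.g. c·c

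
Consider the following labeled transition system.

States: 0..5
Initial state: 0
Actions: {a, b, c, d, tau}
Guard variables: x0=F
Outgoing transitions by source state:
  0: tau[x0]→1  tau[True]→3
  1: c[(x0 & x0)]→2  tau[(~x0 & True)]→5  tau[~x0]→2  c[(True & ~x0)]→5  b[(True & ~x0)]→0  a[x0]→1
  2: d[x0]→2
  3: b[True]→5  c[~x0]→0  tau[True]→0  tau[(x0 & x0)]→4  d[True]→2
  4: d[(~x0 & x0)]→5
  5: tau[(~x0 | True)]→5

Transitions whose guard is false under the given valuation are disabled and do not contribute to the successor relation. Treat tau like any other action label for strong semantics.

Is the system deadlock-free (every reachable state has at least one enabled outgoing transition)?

Reach set: {0,2,3,5}
  0: tau→3  [1 out]
  2: ∅  [STUCK]
  3: b→5  c→0  d→2  tau→0  [4 out]
  5: tau→5  [1 out]
witness 2: tau·d

Answer: DEADLOCK at state 2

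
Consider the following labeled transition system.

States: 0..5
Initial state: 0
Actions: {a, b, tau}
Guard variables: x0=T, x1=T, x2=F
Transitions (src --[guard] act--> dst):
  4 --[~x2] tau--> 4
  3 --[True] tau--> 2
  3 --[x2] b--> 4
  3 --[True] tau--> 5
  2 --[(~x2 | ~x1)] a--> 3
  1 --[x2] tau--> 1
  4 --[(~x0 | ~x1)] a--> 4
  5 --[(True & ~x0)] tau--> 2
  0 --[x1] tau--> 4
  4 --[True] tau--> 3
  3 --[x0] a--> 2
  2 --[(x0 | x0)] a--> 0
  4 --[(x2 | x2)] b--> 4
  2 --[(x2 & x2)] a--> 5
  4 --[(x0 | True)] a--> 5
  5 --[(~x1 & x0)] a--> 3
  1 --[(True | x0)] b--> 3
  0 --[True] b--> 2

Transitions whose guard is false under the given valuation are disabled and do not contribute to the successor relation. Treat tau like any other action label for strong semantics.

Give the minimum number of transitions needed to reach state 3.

Layered search for 3:
  depth 0: {0}
  depth 1: {2,4}
  depth 2: {3,5}
3 enters at depth 2; path b·a

Answer: 2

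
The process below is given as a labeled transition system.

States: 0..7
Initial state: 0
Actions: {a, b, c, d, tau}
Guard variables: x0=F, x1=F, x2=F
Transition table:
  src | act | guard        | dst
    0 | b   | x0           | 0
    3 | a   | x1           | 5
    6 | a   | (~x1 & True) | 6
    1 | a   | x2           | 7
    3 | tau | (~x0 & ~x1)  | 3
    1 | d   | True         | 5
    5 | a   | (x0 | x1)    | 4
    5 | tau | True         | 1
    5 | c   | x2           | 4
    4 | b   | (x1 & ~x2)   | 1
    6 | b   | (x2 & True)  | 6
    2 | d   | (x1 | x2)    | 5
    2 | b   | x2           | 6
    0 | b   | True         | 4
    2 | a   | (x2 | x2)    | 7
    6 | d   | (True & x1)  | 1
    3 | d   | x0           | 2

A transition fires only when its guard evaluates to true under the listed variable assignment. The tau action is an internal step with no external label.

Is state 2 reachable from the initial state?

Answer: UNREACHABLE

Trace:
5 transition(s) survive guard evaluation.
L0 = {0}
L1 = {4}  now seen {0,4}
Reachable = {0,4}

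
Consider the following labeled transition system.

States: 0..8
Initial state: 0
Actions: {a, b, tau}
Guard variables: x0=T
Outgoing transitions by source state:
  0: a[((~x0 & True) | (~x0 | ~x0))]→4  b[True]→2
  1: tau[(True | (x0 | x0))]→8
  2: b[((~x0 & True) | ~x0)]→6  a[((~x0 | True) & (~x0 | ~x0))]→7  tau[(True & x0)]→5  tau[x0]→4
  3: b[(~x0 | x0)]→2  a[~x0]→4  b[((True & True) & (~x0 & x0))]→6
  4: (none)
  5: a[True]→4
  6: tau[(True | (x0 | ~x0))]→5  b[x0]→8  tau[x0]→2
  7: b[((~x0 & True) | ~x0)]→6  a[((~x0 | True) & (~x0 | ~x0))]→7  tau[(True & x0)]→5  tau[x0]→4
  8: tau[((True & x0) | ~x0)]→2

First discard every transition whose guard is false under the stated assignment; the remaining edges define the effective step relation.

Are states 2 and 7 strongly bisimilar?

Bisimulation quotient by refinement:
  π0 = {{0,1,2,3,4,5,6,7,8}}
  π1 = {{0,3},{1,2,7,8},{4},{5},{6}}
  π2 = {{0,3},{1,8},{2,7},{4},{5},{6}}
  π3 = {{0,3},{1},{2,7},{4},{5},{6},{8}}
Fixed point at round 4; 7 class(es).
2∈{2,7}, 7∈{2,7}

Answer: BISIMILAR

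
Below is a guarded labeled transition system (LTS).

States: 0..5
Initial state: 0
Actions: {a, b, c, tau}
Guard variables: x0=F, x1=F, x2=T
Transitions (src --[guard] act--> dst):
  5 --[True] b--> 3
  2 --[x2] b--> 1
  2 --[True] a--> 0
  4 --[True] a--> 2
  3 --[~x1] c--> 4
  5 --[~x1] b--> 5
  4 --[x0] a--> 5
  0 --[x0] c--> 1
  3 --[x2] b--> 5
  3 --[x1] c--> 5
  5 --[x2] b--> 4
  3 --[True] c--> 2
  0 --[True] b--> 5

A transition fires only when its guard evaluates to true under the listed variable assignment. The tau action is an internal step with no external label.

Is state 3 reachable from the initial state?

Answer: REACHABLE

Trace:
10 transition(s) survive guard evaluation.
Layer 0: {0}
Layer 1: {5}  now seen {0,5}
Layer 2: {3,4}  now seen {0,3,4,5}
Layer 3: {2}  now seen {0,2,3,4,5}
Layer 4: {1}  now seen {0,1,2,3,4,5}
Reachable = {0,1,2,3,4,5}
Path to 3: b·b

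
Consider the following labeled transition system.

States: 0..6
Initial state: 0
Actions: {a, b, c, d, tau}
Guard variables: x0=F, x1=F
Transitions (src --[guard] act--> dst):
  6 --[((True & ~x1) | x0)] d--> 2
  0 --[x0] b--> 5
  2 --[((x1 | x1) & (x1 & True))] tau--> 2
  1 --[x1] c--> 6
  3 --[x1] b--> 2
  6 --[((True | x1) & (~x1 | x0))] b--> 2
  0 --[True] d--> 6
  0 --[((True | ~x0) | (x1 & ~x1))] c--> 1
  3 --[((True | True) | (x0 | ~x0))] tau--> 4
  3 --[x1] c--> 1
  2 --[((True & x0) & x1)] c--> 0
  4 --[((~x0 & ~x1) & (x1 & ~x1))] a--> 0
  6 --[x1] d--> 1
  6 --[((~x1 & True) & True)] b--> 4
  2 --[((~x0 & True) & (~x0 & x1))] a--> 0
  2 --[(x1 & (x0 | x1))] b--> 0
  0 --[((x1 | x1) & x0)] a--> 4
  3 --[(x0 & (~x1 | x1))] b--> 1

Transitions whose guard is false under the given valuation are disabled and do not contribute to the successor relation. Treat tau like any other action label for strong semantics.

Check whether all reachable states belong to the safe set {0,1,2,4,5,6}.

Safe = {0,1,2,4,5,6}
Reach set: {0,1,2,4,6}
  0: safe
  1: safe
  2: safe
  4: safe
  6: safe

Answer: INVARIANT HOLDS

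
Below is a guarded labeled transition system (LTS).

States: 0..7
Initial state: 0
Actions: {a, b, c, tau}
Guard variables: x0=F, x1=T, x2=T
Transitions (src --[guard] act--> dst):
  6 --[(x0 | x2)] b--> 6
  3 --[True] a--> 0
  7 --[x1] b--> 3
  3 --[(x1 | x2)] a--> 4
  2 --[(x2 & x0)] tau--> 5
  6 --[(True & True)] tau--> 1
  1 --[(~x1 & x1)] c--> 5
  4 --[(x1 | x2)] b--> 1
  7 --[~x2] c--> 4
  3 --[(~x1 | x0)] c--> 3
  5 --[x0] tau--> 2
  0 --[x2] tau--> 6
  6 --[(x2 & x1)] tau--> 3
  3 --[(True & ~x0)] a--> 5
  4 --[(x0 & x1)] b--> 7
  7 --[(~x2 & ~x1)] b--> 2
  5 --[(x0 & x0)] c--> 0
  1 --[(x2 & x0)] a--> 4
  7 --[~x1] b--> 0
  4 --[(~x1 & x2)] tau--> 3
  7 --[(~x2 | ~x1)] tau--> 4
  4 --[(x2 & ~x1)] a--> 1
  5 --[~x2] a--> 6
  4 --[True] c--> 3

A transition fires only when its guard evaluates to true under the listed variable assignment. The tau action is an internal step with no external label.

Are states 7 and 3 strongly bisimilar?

Answer: NOT BISIMILAR

Trace:
Compute ~ classes (split until stable):
  round 0: {{0,1,2,3,4,5,6,7}}
  round 1: {{0},{1,2,5},{3},{4},{6},{7}}
6 equivalence class(es) (converged in 2)
7∈{7}, 3∈{3}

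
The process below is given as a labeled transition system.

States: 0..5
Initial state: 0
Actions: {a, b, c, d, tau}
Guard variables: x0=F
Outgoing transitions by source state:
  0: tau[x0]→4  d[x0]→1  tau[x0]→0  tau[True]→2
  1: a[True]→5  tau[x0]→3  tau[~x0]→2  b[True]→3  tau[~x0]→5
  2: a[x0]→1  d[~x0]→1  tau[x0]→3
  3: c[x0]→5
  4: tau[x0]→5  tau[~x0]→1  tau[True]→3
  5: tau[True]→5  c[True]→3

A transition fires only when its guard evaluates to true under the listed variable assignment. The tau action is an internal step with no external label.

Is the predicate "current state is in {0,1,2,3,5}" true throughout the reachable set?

Inv-set: {0,1,2,3,5}
Reach set: {0,1,2,3,5}
  0: ✓
  1: ✓
  2: ✓
  3: ✓
  5: ✓

Answer: INVARIANT HOLDS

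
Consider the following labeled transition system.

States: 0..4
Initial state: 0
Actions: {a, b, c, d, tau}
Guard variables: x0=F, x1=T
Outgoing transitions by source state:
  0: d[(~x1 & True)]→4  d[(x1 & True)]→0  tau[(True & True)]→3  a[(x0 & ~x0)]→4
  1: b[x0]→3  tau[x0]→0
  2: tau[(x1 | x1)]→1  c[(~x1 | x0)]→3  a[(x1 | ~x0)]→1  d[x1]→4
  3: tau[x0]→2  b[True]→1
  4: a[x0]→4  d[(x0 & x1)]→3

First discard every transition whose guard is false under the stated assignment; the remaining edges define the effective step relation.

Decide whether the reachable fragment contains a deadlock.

R = {0,1,3}
  0: d→0  tau→3  [2 out]
  1: ∅  [deadlock]
  3: b→1  [1 out]
Path to 1: tau·b

Answer: DEADLOCK at state 1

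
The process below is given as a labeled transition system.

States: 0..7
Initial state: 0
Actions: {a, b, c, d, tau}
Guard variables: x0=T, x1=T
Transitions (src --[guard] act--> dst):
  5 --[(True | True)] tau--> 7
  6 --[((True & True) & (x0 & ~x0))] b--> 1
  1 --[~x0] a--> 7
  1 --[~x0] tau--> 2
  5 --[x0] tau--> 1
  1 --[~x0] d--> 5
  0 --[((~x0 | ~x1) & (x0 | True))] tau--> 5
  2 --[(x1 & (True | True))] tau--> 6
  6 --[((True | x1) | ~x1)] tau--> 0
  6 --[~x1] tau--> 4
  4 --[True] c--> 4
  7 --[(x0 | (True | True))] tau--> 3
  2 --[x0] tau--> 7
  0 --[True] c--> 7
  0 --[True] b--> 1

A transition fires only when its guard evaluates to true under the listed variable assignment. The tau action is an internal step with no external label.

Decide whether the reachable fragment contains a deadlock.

Reach set: {0,1,3,7}
  0: b→1  c→7  [2 out]
  1: ∅  [STUCK]
  3: ∅  [STUCK]
  7: tau→3  [1 out]
Path to 1: b

Answer: DEADLOCK at state 1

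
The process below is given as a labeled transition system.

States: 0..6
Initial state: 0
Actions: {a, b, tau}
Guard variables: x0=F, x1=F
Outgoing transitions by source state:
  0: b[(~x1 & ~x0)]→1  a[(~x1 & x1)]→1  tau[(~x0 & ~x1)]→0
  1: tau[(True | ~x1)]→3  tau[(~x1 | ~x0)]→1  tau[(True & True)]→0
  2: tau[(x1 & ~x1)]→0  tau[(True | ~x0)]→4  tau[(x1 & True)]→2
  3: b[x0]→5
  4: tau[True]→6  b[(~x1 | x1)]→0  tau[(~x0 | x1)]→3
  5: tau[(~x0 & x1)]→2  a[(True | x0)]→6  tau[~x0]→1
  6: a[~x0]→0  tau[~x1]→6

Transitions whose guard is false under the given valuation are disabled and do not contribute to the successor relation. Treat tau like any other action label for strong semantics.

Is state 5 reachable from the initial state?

Answer: UNREACHABLE

Trace:
Guard filter leaves 13 enabled edge(s).
Layer 0: {0}
Layer 1: {1}  now seen {0,1}
Layer 2: {3}  now seen {0,1,3}
Reach set: {0,1,3}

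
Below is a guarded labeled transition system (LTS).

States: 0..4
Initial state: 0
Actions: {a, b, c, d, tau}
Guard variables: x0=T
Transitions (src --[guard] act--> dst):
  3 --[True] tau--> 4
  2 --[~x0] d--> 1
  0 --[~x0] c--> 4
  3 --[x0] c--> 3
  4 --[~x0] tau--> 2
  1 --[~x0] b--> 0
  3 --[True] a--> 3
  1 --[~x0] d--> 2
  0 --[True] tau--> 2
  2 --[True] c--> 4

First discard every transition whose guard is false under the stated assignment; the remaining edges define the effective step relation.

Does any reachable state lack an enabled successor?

R = {0,2,4}
  0: tau→2  [deg 1]
  2: c→4  [deg 1]
  4: ∅  [no exit]
witness 4: tau·c

Answer: DEADLOCK at state 4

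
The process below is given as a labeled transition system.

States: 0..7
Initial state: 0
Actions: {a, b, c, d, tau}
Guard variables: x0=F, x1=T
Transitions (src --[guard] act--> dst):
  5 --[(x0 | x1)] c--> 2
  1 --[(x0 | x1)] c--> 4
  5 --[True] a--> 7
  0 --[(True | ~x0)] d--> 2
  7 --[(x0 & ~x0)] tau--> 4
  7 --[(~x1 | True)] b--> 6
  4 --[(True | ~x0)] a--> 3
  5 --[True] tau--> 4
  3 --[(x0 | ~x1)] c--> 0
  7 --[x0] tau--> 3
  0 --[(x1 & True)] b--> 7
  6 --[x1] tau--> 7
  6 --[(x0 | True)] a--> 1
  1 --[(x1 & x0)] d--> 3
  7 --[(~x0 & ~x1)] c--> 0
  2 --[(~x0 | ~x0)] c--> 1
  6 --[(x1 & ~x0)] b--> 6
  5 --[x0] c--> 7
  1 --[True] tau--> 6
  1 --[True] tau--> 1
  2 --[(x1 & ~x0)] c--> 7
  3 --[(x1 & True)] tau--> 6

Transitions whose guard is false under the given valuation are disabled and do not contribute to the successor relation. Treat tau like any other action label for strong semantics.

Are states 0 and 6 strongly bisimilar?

Answer: NOT BISIMILAR

Analysis:
Compute ~ classes (split until stable):
  P[0] = {{0,1,2,3,4,5,6,7}}
  P[1] = {{0},{1},{2},{3},{4},{5},{6},{7}}
Fixed point at round 2; 8 class(es).
[0]={0}  [6]={6}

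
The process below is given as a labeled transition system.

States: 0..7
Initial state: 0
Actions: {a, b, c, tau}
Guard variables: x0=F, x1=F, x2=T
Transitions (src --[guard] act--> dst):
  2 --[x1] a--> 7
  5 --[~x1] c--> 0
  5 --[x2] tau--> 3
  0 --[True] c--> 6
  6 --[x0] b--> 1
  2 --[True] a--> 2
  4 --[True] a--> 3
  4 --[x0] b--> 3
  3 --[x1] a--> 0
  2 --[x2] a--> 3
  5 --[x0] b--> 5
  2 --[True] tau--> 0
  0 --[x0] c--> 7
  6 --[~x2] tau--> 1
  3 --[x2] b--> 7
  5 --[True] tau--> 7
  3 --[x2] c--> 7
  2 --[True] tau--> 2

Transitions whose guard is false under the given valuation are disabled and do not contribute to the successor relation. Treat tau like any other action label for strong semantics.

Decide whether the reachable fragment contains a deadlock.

R = {0,6}
  0: c→6  [deg 1]
  6: ∅  [STUCK]
witness 6: c

Answer: DEADLOCK at state 6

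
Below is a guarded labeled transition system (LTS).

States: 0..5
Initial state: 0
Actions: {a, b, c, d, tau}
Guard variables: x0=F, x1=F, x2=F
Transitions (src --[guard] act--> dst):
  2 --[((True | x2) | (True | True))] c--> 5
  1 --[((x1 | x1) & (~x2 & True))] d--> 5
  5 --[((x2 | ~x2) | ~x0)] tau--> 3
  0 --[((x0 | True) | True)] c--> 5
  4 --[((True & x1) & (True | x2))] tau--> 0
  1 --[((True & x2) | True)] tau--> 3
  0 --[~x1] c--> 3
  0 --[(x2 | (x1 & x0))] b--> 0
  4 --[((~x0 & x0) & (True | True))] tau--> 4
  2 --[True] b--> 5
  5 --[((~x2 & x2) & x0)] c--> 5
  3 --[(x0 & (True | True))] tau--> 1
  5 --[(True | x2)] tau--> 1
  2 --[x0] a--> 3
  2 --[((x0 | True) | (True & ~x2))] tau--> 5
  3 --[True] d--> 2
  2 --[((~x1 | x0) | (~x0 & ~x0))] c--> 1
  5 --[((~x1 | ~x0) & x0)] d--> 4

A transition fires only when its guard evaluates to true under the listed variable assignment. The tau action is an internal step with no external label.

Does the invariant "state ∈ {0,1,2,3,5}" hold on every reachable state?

Allowed set {0,1,2,3,5}
Reach set: {0,1,2,3,5}
  0: safe
  1: safe
  2: safe
  3: safe
  5: safe

Answer: INVARIANT HOLDS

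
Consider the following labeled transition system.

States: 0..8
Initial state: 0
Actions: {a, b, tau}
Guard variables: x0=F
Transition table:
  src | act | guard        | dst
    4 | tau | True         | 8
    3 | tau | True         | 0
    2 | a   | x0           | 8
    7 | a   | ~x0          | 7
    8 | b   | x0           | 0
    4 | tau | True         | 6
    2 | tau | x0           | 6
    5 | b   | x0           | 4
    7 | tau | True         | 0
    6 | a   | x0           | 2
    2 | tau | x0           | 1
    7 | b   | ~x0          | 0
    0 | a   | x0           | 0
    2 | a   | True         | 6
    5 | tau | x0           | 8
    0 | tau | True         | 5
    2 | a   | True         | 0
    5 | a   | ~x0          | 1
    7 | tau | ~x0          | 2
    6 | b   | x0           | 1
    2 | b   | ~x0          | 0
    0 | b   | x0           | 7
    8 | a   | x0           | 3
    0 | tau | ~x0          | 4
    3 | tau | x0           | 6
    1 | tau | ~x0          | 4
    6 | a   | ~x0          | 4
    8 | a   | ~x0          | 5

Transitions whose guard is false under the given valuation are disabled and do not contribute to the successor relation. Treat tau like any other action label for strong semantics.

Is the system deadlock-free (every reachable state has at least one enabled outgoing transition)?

Reach set: {0,1,4,5,6,8}
  0: tau→4  tau→5  [deg 2]
  1: tau→4  [deg 1]
  4: tau→6  tau→8  [deg 2]
  5: a→1  [deg 1]
  6: a→4  [deg 1]
  8: a→5  [deg 1]

Answer: DEADLOCK-FREE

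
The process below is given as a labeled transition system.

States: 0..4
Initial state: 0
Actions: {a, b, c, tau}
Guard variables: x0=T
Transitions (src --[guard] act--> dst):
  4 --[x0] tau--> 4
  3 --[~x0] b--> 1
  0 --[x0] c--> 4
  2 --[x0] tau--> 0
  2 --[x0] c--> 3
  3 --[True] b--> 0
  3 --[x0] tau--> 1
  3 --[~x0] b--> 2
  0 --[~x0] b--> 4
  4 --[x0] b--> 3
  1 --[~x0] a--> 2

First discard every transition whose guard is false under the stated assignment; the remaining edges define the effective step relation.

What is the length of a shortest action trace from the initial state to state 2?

Answer: UNREACHABLE

Analysis:
BFS to 2:
  depth 0: {0}
  depth 1: {4}
  depth 2: {3}
  depth 3: {1}
2 never appears.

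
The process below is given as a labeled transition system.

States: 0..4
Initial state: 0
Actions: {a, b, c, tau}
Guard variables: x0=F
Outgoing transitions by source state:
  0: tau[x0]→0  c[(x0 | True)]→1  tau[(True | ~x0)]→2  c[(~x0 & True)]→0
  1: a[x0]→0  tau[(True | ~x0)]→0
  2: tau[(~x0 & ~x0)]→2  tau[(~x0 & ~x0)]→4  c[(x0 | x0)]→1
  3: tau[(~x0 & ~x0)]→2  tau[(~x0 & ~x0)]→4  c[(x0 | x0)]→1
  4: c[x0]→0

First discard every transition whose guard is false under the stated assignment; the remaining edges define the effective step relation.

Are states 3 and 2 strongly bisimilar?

Answer: BISIMILAR

Trace:
Refine partition for ~:
  π0 = {{0,1,2,3,4}}
  π1 = {{0},{1,2,3},{4}}
  π2 = {{0},{1},{2,3},{4}}
4 equivalence class(es) (converged in 3)
[3]={2,3}  [2]={2,3}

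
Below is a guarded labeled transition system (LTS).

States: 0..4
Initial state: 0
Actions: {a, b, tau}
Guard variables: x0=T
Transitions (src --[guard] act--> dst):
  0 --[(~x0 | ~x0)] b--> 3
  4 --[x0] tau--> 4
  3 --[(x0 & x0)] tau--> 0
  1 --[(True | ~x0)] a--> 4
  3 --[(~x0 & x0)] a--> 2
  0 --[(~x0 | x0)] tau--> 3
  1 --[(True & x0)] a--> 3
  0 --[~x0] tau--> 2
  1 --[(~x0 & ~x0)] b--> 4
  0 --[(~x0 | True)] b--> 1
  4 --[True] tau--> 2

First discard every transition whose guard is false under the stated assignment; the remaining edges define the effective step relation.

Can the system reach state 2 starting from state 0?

Answer: REACHABLE

Trace:
After dropping false guards: 7 live edges.
Layer 0: {0}
Layer 1: {1,3}  cumulative {0,1,3}
Layer 2: {4}  cumulative {0,1,3,4}
Layer 3: {2}  cumulative {0,1,2,3,4}
R = {0,1,2,3,4}
Path to 2: b·a·tau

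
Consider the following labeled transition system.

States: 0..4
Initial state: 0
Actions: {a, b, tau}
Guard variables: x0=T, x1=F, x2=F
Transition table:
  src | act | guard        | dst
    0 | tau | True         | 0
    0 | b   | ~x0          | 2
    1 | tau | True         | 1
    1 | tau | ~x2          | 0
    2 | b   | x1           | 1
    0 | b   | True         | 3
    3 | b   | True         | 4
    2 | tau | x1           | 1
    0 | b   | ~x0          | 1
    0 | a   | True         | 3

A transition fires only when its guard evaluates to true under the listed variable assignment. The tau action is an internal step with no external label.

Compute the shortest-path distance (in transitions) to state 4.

Answer: 2

Trace:
Breadth-first toward 4:
  depth 0: {0}
  depth 1: {3}
  depth 2: {4}
4 enters at depth 2; path a·b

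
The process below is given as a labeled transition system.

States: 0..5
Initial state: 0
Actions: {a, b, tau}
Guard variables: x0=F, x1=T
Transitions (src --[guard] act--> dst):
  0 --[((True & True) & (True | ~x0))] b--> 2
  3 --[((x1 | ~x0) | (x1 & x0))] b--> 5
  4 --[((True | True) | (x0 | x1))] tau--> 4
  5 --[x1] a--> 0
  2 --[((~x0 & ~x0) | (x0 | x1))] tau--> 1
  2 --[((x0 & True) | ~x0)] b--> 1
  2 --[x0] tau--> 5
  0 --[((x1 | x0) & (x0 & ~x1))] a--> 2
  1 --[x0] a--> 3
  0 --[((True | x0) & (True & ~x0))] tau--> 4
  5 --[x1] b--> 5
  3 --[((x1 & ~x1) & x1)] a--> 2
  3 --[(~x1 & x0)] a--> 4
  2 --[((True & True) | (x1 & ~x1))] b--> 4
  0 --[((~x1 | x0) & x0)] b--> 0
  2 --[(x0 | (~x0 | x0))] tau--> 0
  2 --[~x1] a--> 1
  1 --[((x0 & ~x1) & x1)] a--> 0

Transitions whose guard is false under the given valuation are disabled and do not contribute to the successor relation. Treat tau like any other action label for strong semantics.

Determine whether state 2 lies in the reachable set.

Answer: REACHABLE

Working:
10 transition(s) survive guard evaluation.
L0 = {0}
L1 = {2,4}  total {0,2,4}
L2 = {1}  total {0,1,2,4}
R = {0,1,2,4}
witness 2: b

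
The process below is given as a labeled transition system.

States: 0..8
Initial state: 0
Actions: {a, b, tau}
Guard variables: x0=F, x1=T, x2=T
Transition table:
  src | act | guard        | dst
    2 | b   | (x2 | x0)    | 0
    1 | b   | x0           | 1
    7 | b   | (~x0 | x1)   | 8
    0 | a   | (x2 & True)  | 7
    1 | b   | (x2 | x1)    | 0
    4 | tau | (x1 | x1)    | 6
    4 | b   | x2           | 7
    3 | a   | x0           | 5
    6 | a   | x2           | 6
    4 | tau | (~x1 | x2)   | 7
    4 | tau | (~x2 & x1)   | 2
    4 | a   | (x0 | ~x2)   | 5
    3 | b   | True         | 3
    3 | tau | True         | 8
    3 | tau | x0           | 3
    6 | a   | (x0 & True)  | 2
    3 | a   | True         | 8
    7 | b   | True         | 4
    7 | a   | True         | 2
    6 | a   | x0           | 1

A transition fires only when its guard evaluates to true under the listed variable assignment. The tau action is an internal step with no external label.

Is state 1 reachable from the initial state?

Answer: UNREACHABLE

Analysis:
After dropping false guards: 13 live edges.
L0 = {0}
L1 = {7}  total {0,7}
L2 = {2,4,8}  total {0,2,4,7,8}
L3 = {6}  total {0,2,4,6,7,8}
Reach set: {0,2,4,6,7,8}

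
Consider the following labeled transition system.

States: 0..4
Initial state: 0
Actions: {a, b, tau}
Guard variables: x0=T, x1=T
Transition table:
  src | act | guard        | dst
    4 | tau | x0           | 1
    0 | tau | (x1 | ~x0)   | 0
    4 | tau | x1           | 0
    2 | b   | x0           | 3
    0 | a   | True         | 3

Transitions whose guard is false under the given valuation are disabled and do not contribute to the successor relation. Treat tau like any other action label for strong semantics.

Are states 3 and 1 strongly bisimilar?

Answer: BISIMILAR

Analysis:
Bisimulation quotient by refinement:
  round 0: {{0,1,2,3,4}}
  round 1: {{0},{1,3},{2},{4}}
stable after 2 split(s): 4 block(s)
class of 3: {1,3}; class of 1: {1,3}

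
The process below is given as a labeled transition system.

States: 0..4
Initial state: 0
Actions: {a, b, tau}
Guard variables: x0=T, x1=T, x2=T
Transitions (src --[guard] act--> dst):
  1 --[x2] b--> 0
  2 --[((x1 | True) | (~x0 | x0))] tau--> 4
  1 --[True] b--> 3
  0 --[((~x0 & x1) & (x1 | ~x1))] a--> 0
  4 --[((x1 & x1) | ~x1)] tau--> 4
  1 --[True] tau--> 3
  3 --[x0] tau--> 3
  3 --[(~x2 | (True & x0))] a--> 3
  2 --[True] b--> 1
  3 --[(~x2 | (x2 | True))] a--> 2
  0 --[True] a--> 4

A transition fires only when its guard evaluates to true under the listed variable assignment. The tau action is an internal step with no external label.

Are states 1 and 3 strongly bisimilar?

Compute ~ classes (split until stable):
  P[0] = {{0,1,2,3,4}}
  P[1] = {{0},{1,2},{3},{4}}
  P[2] = {{0},{1},{2},{3},{4}}
stable after 3 split(s): 5 block(s)
[1]={1}  [3]={3}

Answer: NOT BISIMILAR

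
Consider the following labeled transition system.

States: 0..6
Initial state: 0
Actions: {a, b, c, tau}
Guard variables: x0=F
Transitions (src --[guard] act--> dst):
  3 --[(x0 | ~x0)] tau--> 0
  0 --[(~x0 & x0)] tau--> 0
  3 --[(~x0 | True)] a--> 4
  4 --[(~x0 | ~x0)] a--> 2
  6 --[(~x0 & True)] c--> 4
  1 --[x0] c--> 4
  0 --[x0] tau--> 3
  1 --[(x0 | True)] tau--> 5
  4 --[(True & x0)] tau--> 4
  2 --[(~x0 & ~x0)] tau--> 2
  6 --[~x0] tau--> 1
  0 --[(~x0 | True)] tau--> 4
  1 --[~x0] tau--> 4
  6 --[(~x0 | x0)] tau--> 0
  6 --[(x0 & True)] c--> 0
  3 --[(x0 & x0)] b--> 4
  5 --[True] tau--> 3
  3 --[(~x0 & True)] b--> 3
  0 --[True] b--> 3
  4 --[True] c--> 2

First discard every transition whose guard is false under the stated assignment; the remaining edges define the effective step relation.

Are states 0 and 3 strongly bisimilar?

Refine partition for ~:
  P[0] = {{0,1,2,3,4,5,6}}
  P[1] = {{0},{1,2,5},{3},{4},{6}}
  P[2] = {{0},{1},{2},{3},{4},{5},{6}}
Fixed point at round 3; 7 class(es).
0∈{0}, 3∈{3}

Answer: NOT BISIMILAR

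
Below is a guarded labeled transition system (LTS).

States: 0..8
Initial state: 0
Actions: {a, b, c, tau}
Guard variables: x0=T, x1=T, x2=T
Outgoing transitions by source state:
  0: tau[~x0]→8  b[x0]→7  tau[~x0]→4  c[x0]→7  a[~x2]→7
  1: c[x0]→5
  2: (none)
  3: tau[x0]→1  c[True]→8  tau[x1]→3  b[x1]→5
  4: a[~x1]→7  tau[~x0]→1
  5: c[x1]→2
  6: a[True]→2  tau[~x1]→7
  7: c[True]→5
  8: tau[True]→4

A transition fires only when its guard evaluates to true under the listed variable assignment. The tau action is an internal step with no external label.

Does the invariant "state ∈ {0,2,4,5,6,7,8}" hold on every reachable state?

Allowed set {0,2,4,5,6,7,8}
Reachable = {0,2,5,7}
  0: ok
  2: ok
  5: ok
  7: ok

Answer: INVARIANT HOLDS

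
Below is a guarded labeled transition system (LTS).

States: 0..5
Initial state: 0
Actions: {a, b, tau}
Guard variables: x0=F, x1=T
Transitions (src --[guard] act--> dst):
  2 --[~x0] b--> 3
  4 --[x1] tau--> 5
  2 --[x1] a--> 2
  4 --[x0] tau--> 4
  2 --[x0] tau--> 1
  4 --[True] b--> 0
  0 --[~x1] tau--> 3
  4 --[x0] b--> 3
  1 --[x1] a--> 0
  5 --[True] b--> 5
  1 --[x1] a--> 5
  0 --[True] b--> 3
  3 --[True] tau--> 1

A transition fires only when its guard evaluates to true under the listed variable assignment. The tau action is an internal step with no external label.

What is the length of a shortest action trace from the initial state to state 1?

Breadth-first toward 1:
  Layer 0: {0}
  Layer 1: {3}
  Layer 2: {1}
depth(1)=2, e.g. b·tau

Answer: 2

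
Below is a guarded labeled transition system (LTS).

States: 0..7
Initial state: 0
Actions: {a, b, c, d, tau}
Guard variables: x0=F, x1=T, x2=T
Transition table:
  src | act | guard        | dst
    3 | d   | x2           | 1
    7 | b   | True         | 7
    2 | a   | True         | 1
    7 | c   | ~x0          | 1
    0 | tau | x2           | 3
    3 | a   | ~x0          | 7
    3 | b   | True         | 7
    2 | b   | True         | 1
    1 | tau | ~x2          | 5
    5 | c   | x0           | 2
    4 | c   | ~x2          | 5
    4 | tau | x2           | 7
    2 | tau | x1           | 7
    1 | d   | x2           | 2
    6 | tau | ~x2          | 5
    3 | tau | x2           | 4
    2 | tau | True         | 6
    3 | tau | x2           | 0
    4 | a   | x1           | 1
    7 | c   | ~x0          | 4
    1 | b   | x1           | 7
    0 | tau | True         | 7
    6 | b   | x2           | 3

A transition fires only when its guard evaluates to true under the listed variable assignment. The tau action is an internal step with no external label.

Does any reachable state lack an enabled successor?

Reach set: {0,1,2,3,4,6,7}
  0: tau→3  tau→7  [2 out]
  1: b→7  d→2  [2 out]
  2: a→1  b→1  tau→6  tau→7  [4 out]
  3: a→7  b→7  d→1  tau→0  tau→4  [5 out]
  4: a→1  tau→7  [2 out]
  6: b→3  [1 out]
  7: b→7  c→1  c→4  [3 out]

Answer: DEADLOCK-FREE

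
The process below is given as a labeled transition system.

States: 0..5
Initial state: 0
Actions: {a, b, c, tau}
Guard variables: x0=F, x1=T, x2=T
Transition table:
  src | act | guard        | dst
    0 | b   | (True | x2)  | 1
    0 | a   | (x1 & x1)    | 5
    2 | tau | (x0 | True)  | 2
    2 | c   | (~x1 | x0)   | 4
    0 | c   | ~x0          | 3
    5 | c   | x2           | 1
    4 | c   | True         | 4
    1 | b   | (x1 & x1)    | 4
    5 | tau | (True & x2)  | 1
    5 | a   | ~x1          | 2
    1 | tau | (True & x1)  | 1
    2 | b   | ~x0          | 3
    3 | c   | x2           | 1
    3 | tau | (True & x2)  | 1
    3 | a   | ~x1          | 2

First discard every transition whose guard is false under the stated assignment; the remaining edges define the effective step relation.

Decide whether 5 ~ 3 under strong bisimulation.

Answer: BISIMILAR

Trace:
Bisimulation quotient by refinement:
  π0 = {{0,1,2,3,4,5}}
  π1 = {{0},{1,2},{3,5},{4}}
  π2 = {{0},{1},{2},{3,5},{4}}
5 equivalence class(es) (converged in 3)
class of 5: {3,5}; class of 3: {3,5}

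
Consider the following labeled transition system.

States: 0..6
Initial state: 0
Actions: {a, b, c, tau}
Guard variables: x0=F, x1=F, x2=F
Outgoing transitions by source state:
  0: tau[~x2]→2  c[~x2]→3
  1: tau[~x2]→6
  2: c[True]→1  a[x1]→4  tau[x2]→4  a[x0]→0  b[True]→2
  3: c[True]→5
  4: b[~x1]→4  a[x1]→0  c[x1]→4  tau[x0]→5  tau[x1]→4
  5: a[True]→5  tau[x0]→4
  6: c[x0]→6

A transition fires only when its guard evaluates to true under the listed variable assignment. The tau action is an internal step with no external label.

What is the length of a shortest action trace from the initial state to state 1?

Answer: 2

Analysis:
BFS to 1:
  L0 = {0}
  L1 = {2,3}
  L2 = {1,5}
1 enters at depth 2; path tau·c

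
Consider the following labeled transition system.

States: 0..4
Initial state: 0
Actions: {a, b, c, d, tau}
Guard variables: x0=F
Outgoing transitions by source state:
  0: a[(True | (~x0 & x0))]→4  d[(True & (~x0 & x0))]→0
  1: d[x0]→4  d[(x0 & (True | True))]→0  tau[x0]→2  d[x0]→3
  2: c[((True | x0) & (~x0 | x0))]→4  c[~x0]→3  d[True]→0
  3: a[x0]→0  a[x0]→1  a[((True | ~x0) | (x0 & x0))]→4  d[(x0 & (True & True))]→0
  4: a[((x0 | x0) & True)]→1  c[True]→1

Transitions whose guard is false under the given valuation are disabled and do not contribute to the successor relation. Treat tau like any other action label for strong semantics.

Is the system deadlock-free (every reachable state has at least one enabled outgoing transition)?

Answer: DEADLOCK at state 1

Analysis:
R = {0,1,4}
  0: a→4  [deg 1]
  1: ∅  [deadlock]
  4: c→1  [deg 1]
trace reaching 1: a·c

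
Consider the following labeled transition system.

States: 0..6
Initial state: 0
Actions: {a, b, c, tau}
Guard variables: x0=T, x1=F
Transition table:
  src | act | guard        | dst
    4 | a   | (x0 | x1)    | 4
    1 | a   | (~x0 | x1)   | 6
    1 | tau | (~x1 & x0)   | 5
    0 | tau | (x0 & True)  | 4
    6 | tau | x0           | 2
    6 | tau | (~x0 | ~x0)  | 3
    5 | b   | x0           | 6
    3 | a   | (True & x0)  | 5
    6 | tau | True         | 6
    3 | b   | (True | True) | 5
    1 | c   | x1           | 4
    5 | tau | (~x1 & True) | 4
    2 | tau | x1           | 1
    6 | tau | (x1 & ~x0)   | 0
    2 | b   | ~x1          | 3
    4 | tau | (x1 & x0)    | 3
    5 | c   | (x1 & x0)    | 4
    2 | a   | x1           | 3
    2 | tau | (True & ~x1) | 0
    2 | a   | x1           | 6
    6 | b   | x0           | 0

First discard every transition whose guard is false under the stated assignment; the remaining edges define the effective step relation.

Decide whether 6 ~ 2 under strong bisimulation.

Answer: NOT BISIMILAR

Analysis:
Bisimulation quotient by refinement:
  P[0] = {{0,1,2,3,4,5,6}}
  P[1] = {{0,1},{2,5,6},{3},{4}}
  P[2] = {{0},{1},{2},{3},{4},{5},{6}}
Fixed point at round 3; 7 class(es).
[6]={6}  [2]={2}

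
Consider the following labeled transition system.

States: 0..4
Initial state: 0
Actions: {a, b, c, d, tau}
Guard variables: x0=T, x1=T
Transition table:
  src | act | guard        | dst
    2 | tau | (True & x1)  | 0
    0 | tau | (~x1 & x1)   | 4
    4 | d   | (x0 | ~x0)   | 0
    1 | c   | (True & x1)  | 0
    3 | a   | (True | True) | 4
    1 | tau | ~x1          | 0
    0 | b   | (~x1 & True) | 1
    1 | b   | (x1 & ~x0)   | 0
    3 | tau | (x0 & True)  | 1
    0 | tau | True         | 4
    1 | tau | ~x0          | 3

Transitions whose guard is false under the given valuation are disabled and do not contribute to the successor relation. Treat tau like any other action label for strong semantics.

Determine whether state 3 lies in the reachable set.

Answer: UNREACHABLE

Trace:
Guard filter leaves 6 enabled edge(s).
depth 0: {0}
depth 1: {4}  cumulative {0,4}
Reachable = {0,4}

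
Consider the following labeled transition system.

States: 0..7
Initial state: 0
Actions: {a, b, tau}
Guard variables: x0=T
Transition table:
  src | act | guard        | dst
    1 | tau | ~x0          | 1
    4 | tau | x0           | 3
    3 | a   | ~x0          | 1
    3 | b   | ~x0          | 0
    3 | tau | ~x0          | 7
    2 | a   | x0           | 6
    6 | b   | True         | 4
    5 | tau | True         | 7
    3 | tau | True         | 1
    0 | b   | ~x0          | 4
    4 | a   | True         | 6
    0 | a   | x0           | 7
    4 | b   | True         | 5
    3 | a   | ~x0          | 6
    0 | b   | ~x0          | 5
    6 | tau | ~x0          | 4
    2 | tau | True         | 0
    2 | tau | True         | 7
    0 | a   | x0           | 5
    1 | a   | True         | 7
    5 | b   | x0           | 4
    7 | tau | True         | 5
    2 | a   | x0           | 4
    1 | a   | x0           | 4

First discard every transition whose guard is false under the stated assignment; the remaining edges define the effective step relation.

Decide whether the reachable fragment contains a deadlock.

Reach set: {0,1,3,4,5,6,7}
  0: a→5  a→7  [2 out]
  1: a→4  a→7  [2 out]
  3: tau→1  [1 out]
  4: a→6  b→5  tau→3  [3 out]
  5: b→4  tau→7  [2 out]
  6: b→4  [1 out]
  7: tau→5  [1 out]

Answer: DEADLOCK-FREE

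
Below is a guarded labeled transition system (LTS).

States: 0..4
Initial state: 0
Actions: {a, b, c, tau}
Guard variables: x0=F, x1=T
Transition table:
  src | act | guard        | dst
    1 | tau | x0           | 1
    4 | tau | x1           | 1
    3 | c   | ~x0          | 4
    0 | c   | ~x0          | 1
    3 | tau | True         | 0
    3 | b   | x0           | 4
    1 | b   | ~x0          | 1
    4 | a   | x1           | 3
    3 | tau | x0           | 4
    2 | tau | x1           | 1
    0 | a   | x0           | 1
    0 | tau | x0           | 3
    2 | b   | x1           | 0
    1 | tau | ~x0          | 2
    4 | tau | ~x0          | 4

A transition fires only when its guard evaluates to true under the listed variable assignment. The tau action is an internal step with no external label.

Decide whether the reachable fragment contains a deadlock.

R = {0,1,2}
  0: c→1  [1 out]
  1: b→1  tau→2  [2 out]
  2: b→0  tau→1  [2 out]

Answer: DEADLOCK-FREE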